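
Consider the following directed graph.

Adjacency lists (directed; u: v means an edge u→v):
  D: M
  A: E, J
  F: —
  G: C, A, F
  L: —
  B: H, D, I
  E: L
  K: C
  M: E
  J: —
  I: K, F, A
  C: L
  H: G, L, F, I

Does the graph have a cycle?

No

DFS with white/gray/black marking, starting from F:
F gray
F black
D gray
  M gray
    E gray
      L gray
      L black
    E black
  M black
D black
A gray
  A→E: E black — skip
  J gray
  J black
A black
G gray
  C gray
    C→L: L black — skip
  C black
  G→A: A black — skip
  G→F: F black — skip
G black
B gray
  H gray
    H→G: G black — skip
    H→L: L black — skip
    H→F: F black — skip
    I gray
      K gray
        K→C: C black — skip
      K black
      I→F: F black — skip
      I→A: A black — skip
    I black
  H black
  B→D: D black — skip
  B→I: I black — skip
B black
Every edge goes to a white or black vertex — no back edge, so the graph is acyclic.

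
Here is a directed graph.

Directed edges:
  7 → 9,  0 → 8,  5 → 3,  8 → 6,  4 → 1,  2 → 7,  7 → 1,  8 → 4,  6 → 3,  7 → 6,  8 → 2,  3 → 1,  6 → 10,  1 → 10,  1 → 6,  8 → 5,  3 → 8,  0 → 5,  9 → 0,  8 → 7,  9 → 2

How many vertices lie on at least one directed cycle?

10

A vertex is on a directed cycle iff it belongs to a strongly connected component of size ≥ 2 (or has a self-loop).
The vertices on cycles are {0, 1, 2, 3, 4, 5, 6, 7, 8, 9} — 10 in total.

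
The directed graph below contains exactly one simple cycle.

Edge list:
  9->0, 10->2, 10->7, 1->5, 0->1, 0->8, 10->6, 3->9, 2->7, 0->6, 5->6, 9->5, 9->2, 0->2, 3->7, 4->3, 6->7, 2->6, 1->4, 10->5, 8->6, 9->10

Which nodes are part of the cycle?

0, 1, 3, 4, 9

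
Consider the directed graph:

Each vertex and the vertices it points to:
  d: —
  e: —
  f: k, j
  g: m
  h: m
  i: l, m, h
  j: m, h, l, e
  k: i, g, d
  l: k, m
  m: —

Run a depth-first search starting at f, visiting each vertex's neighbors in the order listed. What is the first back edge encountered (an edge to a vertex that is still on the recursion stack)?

DFS from f (visiting each vertex's neighbors in the order listed); mark gray on enter, black on exit:
f gray
  k gray
    i gray
      l gray
        l→k: k is gray → back edge
First back edge: l → k.

l->k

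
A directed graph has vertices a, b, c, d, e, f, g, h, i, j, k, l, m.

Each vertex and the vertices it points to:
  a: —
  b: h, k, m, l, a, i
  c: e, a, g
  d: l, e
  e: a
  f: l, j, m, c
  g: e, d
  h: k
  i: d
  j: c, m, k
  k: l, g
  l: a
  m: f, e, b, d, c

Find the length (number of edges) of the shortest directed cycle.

For each vertex v, BFS finds the shortest path from v back to v.
The shortest such closed walk is m → f → m, length 2.

2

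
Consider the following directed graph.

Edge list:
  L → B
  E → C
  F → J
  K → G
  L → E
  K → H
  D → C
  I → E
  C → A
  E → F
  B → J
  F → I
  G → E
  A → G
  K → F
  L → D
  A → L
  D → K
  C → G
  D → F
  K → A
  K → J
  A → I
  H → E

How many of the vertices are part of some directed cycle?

10

A vertex is on a directed cycle iff it belongs to a strongly connected component of size ≥ 2 (or has a self-loop).
The vertices on cycles are {A, C, D, E, F, G, H, I, K, L} — 10 in total.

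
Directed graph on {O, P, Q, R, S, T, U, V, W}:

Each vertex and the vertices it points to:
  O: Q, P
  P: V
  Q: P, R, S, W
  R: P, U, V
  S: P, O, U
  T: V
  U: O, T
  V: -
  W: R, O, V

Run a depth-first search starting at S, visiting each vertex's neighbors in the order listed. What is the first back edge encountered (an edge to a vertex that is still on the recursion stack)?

DFS from S (visiting each vertex's neighbors in the order listed); mark gray on enter, black on exit:
S gray
  P gray
    V gray
    V black
  P black
  O gray
    Q gray
      Q→P: P black — skip
      R gray
        R→P: P black — skip
        U gray
          U→O: O is gray → back edge
First back edge: U → O.

U->O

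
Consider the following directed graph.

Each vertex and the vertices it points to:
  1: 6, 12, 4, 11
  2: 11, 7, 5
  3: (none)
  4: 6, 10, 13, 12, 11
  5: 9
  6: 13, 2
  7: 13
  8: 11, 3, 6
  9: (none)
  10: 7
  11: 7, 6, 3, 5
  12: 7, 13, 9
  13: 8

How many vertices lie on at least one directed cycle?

A vertex is on a directed cycle iff it belongs to a strongly connected component of size ≥ 2 (or has a self-loop).
The vertices on cycles are {2, 6, 7, 8, 11, 13} — 6 in total.

6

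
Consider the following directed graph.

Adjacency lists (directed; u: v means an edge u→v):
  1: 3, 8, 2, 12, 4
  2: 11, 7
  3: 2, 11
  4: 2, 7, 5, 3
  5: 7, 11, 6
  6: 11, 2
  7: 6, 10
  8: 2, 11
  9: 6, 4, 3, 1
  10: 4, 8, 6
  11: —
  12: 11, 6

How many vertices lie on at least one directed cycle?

A vertex is on a directed cycle iff it belongs to a strongly connected component of size ≥ 2 (or has a self-loop).
The vertices on cycles are {2, 3, 4, 5, 6, 7, 8, 10} — 8 in total.

8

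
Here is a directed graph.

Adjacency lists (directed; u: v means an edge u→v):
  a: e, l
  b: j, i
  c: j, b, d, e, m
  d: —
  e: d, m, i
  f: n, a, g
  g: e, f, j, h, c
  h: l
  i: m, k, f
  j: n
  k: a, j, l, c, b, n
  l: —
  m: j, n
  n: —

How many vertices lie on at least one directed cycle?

8

A vertex is on a directed cycle iff it belongs to a strongly connected component of size ≥ 2 (or has a self-loop).
The vertices on cycles are {a, b, c, e, f, g, i, k} — 8 in total.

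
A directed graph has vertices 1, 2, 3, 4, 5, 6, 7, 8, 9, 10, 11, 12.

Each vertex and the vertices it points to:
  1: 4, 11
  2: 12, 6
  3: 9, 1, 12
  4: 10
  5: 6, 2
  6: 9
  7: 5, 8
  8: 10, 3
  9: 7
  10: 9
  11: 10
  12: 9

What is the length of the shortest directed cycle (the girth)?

4

For each vertex v, BFS finds the shortest path from v back to v.
The shortest such closed walk is 7 → 8 → 10 → 9 → 7, length 4.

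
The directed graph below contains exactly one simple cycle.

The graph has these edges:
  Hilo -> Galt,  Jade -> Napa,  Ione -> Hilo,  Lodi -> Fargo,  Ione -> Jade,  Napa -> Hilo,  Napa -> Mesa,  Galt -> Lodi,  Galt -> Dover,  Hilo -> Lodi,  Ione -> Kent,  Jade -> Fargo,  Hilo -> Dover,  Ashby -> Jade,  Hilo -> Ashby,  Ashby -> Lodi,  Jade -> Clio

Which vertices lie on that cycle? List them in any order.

Hilo, Jade, Napa, Ashby

DFS with gray/black marking from Jade:
Jade gray
  Clio gray
  Clio black
  Napa gray
    Hilo gray
      Ashby gray
        Lodi gray
          Fargo gray
          Fargo black
        Lodi black
        Ashby→Jade: Jade is gray → back edge
Back edge closes the cycle Jade → Napa → Hilo → Ashby → Jade; its vertices are {Hilo, Jade, Napa, Ashby}.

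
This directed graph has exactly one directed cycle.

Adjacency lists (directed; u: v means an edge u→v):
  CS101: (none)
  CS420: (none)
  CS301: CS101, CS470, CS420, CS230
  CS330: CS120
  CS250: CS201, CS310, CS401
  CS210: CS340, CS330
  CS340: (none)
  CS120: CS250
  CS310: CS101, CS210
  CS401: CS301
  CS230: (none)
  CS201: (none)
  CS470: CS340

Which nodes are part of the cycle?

DFS with gray/black marking from CS250:
CS250 gray
  CS201 gray
  CS201 black
  CS310 gray
    CS101 gray
    CS101 black
    CS210 gray
      CS340 gray
      CS340 black
      CS330 gray
        CS120 gray
          CS120→CS250: CS250 is gray → back edge
Back edge closes the cycle CS250 → CS310 → CS210 → CS330 → CS120 → CS250; its vertices are {CS120, CS210, CS250, CS310, CS330}.

CS120, CS210, CS250, CS310, CS330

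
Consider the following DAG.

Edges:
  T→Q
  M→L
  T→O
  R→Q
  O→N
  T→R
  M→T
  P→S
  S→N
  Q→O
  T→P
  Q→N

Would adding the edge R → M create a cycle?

Yes

Adding R→M creates a cycle iff M can already reach R.
Path from M: M → T → R.
So M → … → R → M is a cycle.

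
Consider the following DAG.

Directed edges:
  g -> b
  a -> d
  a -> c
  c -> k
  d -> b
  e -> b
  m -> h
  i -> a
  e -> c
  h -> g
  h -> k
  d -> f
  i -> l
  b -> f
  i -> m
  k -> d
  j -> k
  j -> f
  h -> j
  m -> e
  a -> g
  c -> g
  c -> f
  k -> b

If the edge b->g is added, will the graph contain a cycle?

Yes

Adding b→g creates a cycle iff g can already reach b.
Path from g: g → b.
So g → … → b → g is a cycle.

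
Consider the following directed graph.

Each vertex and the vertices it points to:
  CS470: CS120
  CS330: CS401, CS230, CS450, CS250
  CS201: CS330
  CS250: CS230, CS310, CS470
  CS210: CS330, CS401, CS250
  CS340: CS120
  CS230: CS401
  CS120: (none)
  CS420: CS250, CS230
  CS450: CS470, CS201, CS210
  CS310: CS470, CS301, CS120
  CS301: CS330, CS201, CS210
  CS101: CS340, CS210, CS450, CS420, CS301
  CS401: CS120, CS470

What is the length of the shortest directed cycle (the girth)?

For each vertex v, BFS finds the shortest path from v back to v.
The shortest such closed walk is CS450 → CS210 → CS330 → CS450, length 3.

3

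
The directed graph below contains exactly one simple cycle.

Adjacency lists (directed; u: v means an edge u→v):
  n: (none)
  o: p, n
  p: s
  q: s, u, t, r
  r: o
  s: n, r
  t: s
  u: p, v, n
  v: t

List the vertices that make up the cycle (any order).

o, p, r, s

DFS with gray/black marking from r:
r gray
  o gray
    p gray
      s gray
        n gray
        n black
        s→r: r is gray → back edge
Back edge closes the cycle r → o → p → s → r; its vertices are {o, p, r, s}.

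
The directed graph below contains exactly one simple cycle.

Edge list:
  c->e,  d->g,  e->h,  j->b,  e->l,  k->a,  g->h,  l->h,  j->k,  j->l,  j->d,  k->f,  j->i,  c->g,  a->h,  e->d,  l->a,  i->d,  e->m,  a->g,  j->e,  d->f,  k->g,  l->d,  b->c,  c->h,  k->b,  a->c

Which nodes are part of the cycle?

a, c, e, l

DFS with gray/black marking from e:
e gray
  m gray
  m black
  d gray
    g gray
      h gray
      h black
    g black
    f gray
    f black
  d black
  e→h: h black — skip
  l gray
    l→d: d black — skip
    a gray
      c gray
        c→h: h black — skip
        c→g: g black — skip
        c→e: e is gray → back edge
Back edge closes the cycle e → l → a → c → e; its vertices are {a, c, e, l}.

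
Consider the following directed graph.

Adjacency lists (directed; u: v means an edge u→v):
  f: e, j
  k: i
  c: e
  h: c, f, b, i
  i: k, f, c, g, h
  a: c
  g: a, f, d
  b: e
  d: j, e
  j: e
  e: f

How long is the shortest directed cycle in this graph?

For each vertex v, BFS finds the shortest path from v back to v.
The shortest such closed walk is i → k → i, length 2.

2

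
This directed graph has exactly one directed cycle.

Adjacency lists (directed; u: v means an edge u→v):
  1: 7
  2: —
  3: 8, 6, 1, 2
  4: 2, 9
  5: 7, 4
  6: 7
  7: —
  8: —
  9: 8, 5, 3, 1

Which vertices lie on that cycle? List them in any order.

4, 5, 9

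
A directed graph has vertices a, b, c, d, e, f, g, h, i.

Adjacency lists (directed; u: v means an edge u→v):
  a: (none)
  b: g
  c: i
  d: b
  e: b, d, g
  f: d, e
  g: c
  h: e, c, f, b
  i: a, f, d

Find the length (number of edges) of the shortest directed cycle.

For each vertex v, BFS finds the shortest path from v back to v.
The shortest such closed walk is c → i → d → b → g → c, length 5.

5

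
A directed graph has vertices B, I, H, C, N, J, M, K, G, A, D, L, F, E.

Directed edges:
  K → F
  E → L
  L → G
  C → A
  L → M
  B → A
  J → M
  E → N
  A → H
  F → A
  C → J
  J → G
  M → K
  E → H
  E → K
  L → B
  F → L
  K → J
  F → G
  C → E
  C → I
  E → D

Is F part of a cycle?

Yes

F is on a cycle iff F can reach itself via ≥1 edge.
F → L → M → K → F — yes.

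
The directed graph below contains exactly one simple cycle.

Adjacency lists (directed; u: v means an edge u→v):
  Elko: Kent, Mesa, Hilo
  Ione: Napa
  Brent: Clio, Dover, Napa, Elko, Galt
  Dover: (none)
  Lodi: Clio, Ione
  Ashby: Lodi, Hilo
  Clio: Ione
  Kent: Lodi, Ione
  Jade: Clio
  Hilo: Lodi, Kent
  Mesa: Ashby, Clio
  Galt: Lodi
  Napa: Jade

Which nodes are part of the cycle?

DFS with gray/black marking from Napa:
Napa gray
  Jade gray
    Clio gray
      Ione gray
        Ione→Napa: Napa is gray → back edge
Back edge closes the cycle Napa → Jade → Clio → Ione → Napa; its vertices are {Clio, Ione, Jade, Napa}.

Clio, Ione, Jade, Napa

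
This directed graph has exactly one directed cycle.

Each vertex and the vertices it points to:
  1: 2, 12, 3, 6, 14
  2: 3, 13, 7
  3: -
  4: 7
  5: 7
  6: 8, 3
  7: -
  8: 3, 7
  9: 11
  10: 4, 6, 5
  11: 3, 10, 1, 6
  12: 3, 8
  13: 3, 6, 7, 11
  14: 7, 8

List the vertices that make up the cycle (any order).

DFS with gray/black marking from 11:
11 gray
  3 gray
  3 black
  10 gray
    4 gray
      7 gray
      7 black
    4 black
    6 gray
      8 gray
        8→3: 3 black — skip
        8→7: 7 black — skip
      8 black
      6→3: 3 black — skip
    6 black
    5 gray
      5→7: 7 black — skip
    5 black
  10 black
  1 gray
    2 gray
      2→3: 3 black — skip
      13 gray
        13→3: 3 black — skip
        13→6: 6 black — skip
        13→7: 7 black — skip
        13→11: 11 is gray → back edge
Back edge closes the cycle 11 → 1 → 2 → 13 → 11; its vertices are {1, 2, 11, 13}.

1, 2, 11, 13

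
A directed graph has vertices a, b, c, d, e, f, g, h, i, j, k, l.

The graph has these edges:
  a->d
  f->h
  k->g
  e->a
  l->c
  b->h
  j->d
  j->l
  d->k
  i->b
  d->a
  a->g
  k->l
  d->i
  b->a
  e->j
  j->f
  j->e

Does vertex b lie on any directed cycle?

Yes

b is on a cycle iff b can reach itself via ≥1 edge.
b → a → d → i → b — yes.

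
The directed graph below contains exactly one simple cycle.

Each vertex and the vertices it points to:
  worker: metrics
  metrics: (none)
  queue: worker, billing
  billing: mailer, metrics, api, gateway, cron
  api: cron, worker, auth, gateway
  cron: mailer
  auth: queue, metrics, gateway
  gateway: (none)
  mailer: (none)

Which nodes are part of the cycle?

api, auth, queue, billing

DFS with gray/black marking from queue:
queue gray
  worker gray
    metrics gray
    metrics black
  worker black
  billing gray
    mailer gray
    mailer black
    billing→metrics: metrics black — skip
    api gray
      cron gray
        cron→mailer: mailer black — skip
      cron black
      api→worker: worker black — skip
      auth gray
        auth→queue: queue is gray → back edge
Back edge closes the cycle queue → billing → api → auth → queue; its vertices are {api, auth, queue, billing}.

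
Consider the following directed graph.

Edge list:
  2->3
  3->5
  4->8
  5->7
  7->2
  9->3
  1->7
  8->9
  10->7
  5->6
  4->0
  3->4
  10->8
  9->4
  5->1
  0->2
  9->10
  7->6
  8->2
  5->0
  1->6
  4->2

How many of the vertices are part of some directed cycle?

A vertex is on a directed cycle iff it belongs to a strongly connected component of size ≥ 2 (or has a self-loop).
The vertices on cycles are {0, 1, 2, 3, 4, 5, 7, 8, 9, 10} — 10 in total.

10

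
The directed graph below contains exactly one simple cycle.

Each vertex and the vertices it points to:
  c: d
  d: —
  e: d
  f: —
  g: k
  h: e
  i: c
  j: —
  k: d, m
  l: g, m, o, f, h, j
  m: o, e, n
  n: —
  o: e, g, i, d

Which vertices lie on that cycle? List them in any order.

DFS with gray/black marking from m:
m gray
  o gray
    e gray
      d gray
      d black
    e black
    g gray
      k gray
        k→d: d black — skip
        k→m: m is gray → back edge
Back edge closes the cycle m → o → g → k → m; its vertices are {g, k, m, o}.

g, k, m, o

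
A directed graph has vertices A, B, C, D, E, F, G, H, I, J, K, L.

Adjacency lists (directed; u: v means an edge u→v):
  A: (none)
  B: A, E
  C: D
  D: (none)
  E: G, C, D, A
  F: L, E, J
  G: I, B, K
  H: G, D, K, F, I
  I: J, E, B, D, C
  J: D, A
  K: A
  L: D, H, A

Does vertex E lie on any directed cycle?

E is on a cycle iff E can reach itself via ≥1 edge.
E → G → I → E — yes.

Yes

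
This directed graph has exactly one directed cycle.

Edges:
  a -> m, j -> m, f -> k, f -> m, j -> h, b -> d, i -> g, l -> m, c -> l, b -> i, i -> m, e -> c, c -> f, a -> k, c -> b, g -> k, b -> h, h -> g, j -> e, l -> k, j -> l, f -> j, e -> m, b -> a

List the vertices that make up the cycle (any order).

c, e, f, j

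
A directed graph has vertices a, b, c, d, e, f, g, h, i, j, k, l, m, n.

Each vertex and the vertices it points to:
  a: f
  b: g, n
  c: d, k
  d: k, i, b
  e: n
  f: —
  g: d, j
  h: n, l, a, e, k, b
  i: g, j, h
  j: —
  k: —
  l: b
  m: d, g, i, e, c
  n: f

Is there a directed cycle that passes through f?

f lies on a cycle iff there is a path from f back to itself.
Exploring from f, it never reaches itself; equivalently, its strongly connected component is a singleton.

No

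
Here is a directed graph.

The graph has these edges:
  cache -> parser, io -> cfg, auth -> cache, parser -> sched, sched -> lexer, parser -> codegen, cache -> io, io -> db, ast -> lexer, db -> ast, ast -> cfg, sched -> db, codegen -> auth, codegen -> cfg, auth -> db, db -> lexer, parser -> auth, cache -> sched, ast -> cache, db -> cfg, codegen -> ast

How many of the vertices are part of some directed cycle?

A vertex is on a directed cycle iff it belongs to a strongly connected component of size ≥ 2 (or has a self-loop).
The vertices on cycles are {db, io, ast, auth, cache, sched, parser, codegen} — 8 in total.

8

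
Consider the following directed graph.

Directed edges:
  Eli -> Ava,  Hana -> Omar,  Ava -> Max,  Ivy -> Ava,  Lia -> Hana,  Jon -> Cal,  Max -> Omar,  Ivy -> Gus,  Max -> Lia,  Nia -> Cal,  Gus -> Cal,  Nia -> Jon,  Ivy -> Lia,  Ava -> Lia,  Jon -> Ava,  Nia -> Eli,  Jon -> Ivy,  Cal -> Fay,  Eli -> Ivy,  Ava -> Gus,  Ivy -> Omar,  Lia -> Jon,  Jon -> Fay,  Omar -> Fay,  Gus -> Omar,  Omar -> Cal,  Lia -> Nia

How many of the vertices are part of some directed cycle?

A vertex is on a directed cycle iff it belongs to a strongly connected component of size ≥ 2 (or has a self-loop).
The vertices on cycles are {Ava, Eli, Ivy, Jon, Lia, Max, Nia} — 7 in total.

7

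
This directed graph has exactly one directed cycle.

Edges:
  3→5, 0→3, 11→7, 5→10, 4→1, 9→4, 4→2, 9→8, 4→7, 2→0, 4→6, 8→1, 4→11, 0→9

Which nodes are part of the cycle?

0, 2, 4, 9

DFS with gray/black marking from 4:
4 gray
  6 gray
  6 black
  11 gray
    7 gray
    7 black
  11 black
  2 gray
    0 gray
      9 gray
        8 gray
          1 gray
          1 black
        8 black
        9→4: 4 is gray → back edge
Back edge closes the cycle 4 → 2 → 0 → 9 → 4; its vertices are {0, 2, 4, 9}.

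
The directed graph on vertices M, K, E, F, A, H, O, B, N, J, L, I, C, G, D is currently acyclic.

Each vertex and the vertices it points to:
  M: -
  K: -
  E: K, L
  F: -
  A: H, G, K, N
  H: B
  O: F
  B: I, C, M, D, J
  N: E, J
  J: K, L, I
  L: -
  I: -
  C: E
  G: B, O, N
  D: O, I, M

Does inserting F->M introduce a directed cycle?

No

Adding F→M creates a cycle iff M can already reach F.
Explore from M: no path reaches F. The graph stays acyclic.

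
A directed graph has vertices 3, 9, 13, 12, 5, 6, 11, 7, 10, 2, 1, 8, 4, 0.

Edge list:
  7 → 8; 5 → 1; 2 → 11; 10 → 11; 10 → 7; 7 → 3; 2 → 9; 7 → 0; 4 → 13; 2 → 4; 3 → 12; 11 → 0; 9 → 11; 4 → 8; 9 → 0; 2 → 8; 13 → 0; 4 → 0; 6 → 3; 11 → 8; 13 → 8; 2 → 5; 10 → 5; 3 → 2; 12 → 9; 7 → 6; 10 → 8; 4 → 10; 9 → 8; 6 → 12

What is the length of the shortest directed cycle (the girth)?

5

For each vertex v, BFS finds the shortest path from v back to v.
The shortest such closed walk is 7 → 3 → 2 → 4 → 10 → 7, length 5.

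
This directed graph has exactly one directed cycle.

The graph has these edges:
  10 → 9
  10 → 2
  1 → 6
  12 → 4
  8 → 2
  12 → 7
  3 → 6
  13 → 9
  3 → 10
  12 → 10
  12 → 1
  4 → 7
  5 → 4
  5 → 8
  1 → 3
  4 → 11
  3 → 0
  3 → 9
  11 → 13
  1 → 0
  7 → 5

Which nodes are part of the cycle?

DFS with gray/black marking from 7:
7 gray
  5 gray
    8 gray
      2 gray
      2 black
    8 black
    4 gray
      11 gray
        13 gray
          9 gray
          9 black
        13 black
      11 black
      4→7: 7 is gray → back edge
Back edge closes the cycle 7 → 5 → 4 → 7; its vertices are {4, 5, 7}.

4, 5, 7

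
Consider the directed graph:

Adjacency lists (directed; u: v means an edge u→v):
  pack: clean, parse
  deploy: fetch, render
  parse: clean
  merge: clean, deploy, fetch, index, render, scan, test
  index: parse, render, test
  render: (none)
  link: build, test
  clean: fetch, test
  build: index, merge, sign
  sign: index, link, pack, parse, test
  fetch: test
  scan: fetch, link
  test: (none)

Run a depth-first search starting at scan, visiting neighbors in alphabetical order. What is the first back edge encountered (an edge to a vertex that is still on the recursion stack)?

DFS from scan (visiting neighbors in alphabetical order); mark gray on enter, black on exit:
scan gray
  fetch gray
    test gray
    test black
  fetch black
  link gray
    build gray
      index gray
        parse gray
          clean gray
            clean→fetch: fetch black — skip
            clean→test: test black — skip
          clean black
        parse black
        render gray
        render black
        index→test: test black — skip
      index black
      merge gray
        merge→clean: clean black — skip
        deploy gray
          deploy→fetch: fetch black — skip
          deploy→render: render black — skip
        deploy black
        merge→fetch: fetch black — skip
        merge→index: index black — skip
        merge→render: render black — skip
        merge→scan: scan is gray → back edge
First back edge: merge → scan.

merge->scan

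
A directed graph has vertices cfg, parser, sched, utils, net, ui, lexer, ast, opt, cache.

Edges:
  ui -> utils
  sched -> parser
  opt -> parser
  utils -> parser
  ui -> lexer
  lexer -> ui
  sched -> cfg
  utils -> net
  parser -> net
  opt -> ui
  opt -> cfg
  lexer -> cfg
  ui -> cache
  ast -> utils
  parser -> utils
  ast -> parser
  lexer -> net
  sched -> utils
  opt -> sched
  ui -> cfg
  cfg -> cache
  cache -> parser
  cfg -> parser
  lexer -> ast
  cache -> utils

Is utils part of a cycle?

utils is on a cycle iff utils can reach itself via ≥1 edge.
utils → parser → utils — yes.

Yes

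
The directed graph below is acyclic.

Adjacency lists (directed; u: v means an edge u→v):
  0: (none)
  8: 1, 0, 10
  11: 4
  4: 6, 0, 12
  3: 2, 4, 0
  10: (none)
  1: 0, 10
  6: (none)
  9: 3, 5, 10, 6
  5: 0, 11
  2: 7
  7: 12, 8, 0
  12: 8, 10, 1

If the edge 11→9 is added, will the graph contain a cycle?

Adding 11→9 creates a cycle iff 9 can already reach 11.
Path from 9: 9 → 5 → 11.
So 9 → … → 11 → 9 is a cycle.

Yes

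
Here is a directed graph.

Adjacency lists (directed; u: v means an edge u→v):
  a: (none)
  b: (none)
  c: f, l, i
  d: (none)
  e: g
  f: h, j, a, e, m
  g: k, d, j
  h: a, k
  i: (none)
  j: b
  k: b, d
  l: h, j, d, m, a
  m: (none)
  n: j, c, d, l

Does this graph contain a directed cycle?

No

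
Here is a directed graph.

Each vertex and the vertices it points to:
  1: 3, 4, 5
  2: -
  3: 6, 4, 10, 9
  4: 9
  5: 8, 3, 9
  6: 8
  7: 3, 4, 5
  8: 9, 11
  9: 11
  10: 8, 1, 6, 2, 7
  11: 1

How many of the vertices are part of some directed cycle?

10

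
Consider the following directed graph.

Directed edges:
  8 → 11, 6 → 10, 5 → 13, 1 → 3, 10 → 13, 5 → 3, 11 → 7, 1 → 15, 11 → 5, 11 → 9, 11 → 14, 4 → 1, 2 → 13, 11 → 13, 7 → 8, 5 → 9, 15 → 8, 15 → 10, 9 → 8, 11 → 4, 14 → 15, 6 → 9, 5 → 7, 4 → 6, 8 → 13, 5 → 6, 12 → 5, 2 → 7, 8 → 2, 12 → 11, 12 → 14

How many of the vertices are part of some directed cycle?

11

A vertex is on a directed cycle iff it belongs to a strongly connected component of size ≥ 2 (or has a self-loop).
The vertices on cycles are {1, 2, 4, 5, 6, 7, 8, 9, 11, 14, 15} — 11 in total.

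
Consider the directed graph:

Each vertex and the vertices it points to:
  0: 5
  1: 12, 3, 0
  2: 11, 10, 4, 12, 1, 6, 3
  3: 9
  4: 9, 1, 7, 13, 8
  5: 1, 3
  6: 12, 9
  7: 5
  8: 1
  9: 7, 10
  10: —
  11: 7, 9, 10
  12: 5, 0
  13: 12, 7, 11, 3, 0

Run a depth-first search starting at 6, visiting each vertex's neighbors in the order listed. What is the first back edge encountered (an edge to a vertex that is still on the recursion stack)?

1→12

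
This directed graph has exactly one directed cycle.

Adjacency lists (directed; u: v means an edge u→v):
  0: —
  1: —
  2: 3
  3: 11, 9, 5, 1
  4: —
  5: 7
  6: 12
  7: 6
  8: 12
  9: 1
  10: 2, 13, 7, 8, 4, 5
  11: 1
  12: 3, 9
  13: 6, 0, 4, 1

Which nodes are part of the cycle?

3, 5, 6, 7, 12

DFS with gray/black marking from 5:
5 gray
  7 gray
    6 gray
      12 gray
        3 gray
          11 gray
            1 gray
            1 black
          11 black
          9 gray
            9→1: 1 black — skip
          9 black
          3→5: 5 is gray → back edge
Back edge closes the cycle 5 → 7 → 6 → 12 → 3 → 5; its vertices are {3, 5, 6, 7, 12}.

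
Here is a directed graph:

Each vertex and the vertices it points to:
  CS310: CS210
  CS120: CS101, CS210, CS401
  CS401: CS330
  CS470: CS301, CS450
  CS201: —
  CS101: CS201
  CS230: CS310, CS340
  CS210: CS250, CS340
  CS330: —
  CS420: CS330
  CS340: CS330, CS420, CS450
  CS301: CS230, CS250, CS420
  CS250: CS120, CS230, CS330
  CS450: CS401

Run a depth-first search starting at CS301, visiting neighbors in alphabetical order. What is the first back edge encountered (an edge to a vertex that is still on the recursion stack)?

DFS from CS301 (visiting neighbors in alphabetical order); mark gray on enter, black on exit:
CS301 gray
  CS230 gray
    CS310 gray
      CS210 gray
        CS250 gray
          CS120 gray
            CS101 gray
              CS201 gray
              CS201 black
            CS101 black
            CS120→CS210: CS210 is gray → back edge
First back edge: CS120 → CS210.

CS120->CS210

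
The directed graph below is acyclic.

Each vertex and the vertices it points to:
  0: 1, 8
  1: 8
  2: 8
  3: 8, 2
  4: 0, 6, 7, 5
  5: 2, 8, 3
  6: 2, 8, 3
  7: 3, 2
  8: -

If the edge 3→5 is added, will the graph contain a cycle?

Yes

Adding 3→5 creates a cycle iff 5 can already reach 3.
Path from 5: 5 → 3.
So 5 → … → 3 → 5 is a cycle.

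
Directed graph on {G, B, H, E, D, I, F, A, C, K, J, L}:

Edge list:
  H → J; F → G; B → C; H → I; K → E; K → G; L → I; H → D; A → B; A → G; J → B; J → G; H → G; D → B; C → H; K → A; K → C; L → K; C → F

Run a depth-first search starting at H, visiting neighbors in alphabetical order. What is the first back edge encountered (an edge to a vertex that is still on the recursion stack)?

C→H

DFS from H (visiting neighbors in alphabetical order); mark gray on enter, black on exit:
H gray
  D gray
    B gray
      C gray
        F gray
          G gray
          G black
        F black
        C→H: H is gray → back edge
First back edge: C → H.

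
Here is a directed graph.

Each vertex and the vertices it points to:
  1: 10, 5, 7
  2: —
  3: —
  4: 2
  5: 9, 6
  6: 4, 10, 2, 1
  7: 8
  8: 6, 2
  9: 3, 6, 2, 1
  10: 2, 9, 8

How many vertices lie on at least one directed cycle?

7

A vertex is on a directed cycle iff it belongs to a strongly connected component of size ≥ 2 (or has a self-loop).
The vertices on cycles are {1, 5, 6, 7, 8, 9, 10} — 7 in total.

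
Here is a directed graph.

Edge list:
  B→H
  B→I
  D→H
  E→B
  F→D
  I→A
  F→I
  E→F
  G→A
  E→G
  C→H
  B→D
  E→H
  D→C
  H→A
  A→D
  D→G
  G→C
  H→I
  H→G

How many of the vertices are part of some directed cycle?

6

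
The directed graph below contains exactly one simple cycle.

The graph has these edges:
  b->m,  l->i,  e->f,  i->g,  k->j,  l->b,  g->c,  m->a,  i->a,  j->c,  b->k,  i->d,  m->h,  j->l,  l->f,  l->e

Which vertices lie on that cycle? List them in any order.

b, j, k, l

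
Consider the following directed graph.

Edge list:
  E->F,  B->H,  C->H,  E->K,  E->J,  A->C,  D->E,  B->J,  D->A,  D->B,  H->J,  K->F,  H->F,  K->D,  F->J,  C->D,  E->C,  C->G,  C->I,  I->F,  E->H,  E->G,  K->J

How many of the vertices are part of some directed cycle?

5

A vertex is on a directed cycle iff it belongs to a strongly connected component of size ≥ 2 (or has a self-loop).
The vertices on cycles are {A, C, D, E, K} — 5 in total.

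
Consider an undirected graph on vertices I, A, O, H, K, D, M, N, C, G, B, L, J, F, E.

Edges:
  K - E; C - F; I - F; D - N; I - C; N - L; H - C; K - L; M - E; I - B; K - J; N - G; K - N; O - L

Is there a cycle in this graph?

Yes

DFS, tracking each vertex's parent; an edge to a visited non-parent vertex closes a cycle.
Start from C:
visit C (parent –)
  visit I (parent C)
    visit F (parent I)
      F–I: parent, skip
      F–C: C visited and ≠ parent → cycle
Cycle: C – I – F – C.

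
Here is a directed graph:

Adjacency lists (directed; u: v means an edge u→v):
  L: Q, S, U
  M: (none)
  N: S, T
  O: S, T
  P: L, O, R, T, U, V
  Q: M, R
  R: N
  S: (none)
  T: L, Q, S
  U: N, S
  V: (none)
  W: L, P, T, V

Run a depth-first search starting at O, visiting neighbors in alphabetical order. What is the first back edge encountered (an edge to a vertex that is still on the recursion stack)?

DFS from O (visiting neighbors in alphabetical order); mark gray on enter, black on exit:
O gray
  S gray
  S black
  T gray
    L gray
      Q gray
        M gray
        M black
        R gray
          N gray
            N→S: S black — skip
            N→T: T is gray → back edge
First back edge: N → T.

N->T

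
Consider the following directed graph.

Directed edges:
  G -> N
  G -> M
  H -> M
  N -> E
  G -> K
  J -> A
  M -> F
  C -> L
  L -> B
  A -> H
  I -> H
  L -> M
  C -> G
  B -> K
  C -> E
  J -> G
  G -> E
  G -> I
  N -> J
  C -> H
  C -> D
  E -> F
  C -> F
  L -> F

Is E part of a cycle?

No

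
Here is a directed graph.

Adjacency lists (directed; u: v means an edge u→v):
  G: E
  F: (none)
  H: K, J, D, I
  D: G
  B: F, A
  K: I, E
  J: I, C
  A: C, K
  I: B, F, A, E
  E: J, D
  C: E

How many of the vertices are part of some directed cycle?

A vertex is on a directed cycle iff it belongs to a strongly connected component of size ≥ 2 (or has a self-loop).
The vertices on cycles are {A, B, C, D, E, G, I, J, K} — 9 in total.

9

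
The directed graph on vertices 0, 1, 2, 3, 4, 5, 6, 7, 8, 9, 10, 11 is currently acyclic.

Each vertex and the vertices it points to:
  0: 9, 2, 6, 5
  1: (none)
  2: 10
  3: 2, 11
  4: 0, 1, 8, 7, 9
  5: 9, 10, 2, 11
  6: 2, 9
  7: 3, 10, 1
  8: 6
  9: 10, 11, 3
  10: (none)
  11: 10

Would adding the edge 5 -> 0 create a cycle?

Adding 5→0 creates a cycle iff 0 can already reach 5.
Path from 0: 0 → 5.
So 0 → … → 5 → 0 is a cycle.

Yes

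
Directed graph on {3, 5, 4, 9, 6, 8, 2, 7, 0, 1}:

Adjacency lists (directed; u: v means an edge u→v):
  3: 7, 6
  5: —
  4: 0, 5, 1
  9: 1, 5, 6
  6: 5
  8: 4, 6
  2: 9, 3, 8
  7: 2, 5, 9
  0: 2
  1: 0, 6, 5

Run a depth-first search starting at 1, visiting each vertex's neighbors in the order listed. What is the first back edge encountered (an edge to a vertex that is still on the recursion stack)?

9→1

DFS from 1 (visiting each vertex's neighbors in the order listed); mark gray on enter, black on exit:
1 gray
  0 gray
    2 gray
      9 gray
        9→1: 1 is gray → back edge
First back edge: 9 → 1.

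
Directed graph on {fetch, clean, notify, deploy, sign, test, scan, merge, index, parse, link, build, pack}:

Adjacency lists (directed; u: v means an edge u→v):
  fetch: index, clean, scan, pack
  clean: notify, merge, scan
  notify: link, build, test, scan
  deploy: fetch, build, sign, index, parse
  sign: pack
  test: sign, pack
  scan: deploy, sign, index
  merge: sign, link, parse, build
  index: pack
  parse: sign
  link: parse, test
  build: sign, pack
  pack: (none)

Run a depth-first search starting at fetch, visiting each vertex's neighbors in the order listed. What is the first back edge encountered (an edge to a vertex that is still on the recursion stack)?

deploy->fetch

DFS from fetch (visiting each vertex's neighbors in the order listed); mark gray on enter, black on exit:
fetch gray
  index gray
    pack gray
    pack black
  index black
  clean gray
    notify gray
      link gray
        parse gray
          sign gray
            sign→pack: pack black — skip
          sign black
        parse black
        test gray
          test→sign: sign black — skip
          test→pack: pack black — skip
        test black
      link black
      build gray
        build→sign: sign black — skip
        build→pack: pack black — skip
      build black
      notify→test: test black — skip
      scan gray
        deploy gray
          deploy→fetch: fetch is gray → back edge
First back edge: deploy → fetch.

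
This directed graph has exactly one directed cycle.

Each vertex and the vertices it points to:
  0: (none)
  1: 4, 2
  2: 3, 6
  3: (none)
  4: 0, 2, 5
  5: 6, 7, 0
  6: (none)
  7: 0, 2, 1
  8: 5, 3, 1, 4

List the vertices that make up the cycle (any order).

1, 4, 5, 7

DFS with gray/black marking from 4:
4 gray
  0 gray
  0 black
  2 gray
    3 gray
    3 black
    6 gray
    6 black
  2 black
  5 gray
    5→6: 6 black — skip
    7 gray
      7→0: 0 black — skip
      7→2: 2 black — skip
      1 gray
        1→4: 4 is gray → back edge
Back edge closes the cycle 4 → 5 → 7 → 1 → 4; its vertices are {1, 4, 5, 7}.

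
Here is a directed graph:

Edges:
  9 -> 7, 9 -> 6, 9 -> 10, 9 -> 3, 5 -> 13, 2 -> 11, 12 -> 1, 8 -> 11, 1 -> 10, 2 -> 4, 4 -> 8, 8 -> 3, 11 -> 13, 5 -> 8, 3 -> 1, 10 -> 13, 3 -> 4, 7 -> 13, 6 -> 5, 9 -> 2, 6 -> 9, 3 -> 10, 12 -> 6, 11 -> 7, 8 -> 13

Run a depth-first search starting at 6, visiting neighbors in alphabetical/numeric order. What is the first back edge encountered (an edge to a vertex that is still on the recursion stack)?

DFS from 6 (visiting neighbors in alphabetical/numeric order); mark gray on enter, black on exit:
6 gray
  5 gray
    8 gray
      3 gray
        1 gray
          10 gray
            13 gray
            13 black
          10 black
        1 black
        4 gray
          4→8: 8 is gray → back edge
First back edge: 4 → 8.

4→8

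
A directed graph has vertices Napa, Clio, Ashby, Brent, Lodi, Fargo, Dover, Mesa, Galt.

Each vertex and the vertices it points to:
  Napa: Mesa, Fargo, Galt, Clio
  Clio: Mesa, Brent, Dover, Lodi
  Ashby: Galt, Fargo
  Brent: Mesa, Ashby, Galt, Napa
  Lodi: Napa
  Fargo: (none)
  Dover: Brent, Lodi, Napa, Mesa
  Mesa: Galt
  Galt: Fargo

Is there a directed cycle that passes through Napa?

Yes

Napa is on a cycle iff Napa can reach itself via ≥1 edge.
Napa → Clio → Brent → Napa — yes.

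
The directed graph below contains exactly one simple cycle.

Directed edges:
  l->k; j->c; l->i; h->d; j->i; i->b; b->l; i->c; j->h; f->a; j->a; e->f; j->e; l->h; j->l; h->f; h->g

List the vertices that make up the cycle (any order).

b, i, l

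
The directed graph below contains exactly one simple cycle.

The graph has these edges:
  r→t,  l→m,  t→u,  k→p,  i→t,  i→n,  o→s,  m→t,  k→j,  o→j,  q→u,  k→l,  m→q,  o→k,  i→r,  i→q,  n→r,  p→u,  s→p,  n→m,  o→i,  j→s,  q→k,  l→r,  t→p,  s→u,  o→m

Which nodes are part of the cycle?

k, l, m, q

DFS with gray/black marking from k:
k gray
  p gray
    u gray
    u black
  p black
  l gray
    m gray
      q gray
        q→k: k is gray → back edge
Back edge closes the cycle k → l → m → q → k; its vertices are {k, l, m, q}.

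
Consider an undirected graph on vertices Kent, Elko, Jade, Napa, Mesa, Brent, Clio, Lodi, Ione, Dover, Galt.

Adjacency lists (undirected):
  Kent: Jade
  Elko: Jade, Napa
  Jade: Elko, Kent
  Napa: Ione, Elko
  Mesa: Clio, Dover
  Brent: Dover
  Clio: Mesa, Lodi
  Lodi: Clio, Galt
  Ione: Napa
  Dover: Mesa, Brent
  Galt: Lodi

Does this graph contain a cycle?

No

DFS, tracking each vertex's parent; an edge to a visited non-parent vertex closes a cycle.
Start from Mesa:
visit Mesa (parent –)
  visit Clio (parent Mesa)
    Clio–Mesa: parent, skip
    visit Lodi (parent Clio)
      Lodi–Clio: parent, skip
      visit Galt (parent Lodi)
        Galt–Lodi: parent, skip
  visit Dover (parent Mesa)
    Dover–Mesa: parent, skip
    visit Brent (parent Dover)
      Brent–Dover: parent, skip
visit Kent (parent –)
  visit Jade (parent Kent)
    visit Elko (parent Jade)
      Elko–Jade: parent, skip
      visit Napa (parent Elko)
        visit Ione (parent Napa)
          Ione–Napa: parent, skip
        Napa–Elko: parent, skip
    Jade–Kent: parent, skip
No non-parent visited neighbor found — the graph is a forest.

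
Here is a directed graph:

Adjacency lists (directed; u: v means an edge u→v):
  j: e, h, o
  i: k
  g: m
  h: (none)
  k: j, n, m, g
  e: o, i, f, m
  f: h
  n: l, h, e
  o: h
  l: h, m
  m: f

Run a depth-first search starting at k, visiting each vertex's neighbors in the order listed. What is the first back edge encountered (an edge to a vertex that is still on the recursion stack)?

DFS from k (visiting each vertex's neighbors in the order listed); mark gray on enter, black on exit:
k gray
  j gray
    e gray
      o gray
        h gray
        h black
      o black
      i gray
        i→k: k is gray → back edge
First back edge: i → k.

i->k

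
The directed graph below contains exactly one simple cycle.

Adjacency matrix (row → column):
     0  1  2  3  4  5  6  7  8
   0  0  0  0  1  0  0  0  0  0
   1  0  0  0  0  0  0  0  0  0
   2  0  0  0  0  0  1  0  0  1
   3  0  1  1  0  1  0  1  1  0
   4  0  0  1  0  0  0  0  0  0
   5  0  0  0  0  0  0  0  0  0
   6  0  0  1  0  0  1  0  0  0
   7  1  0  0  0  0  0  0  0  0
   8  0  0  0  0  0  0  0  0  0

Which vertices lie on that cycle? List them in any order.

0, 3, 7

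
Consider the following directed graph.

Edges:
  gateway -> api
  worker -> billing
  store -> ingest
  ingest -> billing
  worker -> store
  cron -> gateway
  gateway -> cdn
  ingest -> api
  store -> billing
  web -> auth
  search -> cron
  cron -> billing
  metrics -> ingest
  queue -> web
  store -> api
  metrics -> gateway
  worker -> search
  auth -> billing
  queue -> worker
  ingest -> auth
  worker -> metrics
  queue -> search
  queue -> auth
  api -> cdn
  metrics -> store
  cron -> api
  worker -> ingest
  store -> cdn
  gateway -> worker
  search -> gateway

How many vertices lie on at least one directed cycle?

A vertex is on a directed cycle iff it belongs to a strongly connected component of size ≥ 2 (or has a self-loop).
The vertices on cycles are {cron, search, worker, gateway, metrics} — 5 in total.

5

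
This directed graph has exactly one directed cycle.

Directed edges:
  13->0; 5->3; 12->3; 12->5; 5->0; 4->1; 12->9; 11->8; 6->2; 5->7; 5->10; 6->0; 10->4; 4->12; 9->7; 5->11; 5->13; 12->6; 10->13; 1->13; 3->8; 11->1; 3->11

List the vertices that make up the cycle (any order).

4, 5, 10, 12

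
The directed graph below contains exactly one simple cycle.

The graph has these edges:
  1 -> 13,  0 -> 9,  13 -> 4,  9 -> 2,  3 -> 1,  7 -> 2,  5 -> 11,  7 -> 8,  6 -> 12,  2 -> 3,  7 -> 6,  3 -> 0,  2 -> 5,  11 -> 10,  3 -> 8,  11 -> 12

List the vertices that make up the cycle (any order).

0, 2, 3, 9

DFS with gray/black marking from 2:
2 gray
  5 gray
    11 gray
      12 gray
      12 black
      10 gray
      10 black
    11 black
  5 black
  3 gray
    1 gray
      13 gray
        4 gray
        4 black
      13 black
    1 black
    8 gray
    8 black
    0 gray
      9 gray
        9→2: 2 is gray → back edge
Back edge closes the cycle 2 → 3 → 0 → 9 → 2; its vertices are {0, 2, 3, 9}.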